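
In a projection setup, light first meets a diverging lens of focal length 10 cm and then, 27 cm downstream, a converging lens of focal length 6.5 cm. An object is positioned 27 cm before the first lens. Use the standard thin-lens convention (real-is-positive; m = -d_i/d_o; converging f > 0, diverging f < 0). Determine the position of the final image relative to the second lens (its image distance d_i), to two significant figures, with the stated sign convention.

8.0 cm

Applying the thin-lens equation to the first lens, 1/(-10) = 1/27 + 1/d_i1, which gives d_i1 = -7.297 cm.
With d_i1 < 0 the first image is virtual and lies on the object side; the object distance for lens 2 is d_o2 = 27 - (-7.297) = 34.297 cm.
Applying the thin-lens equation again with f_2 = 6.5 cm and d_o2 = 34.297 cm gives d_i2 = 8.020 cm.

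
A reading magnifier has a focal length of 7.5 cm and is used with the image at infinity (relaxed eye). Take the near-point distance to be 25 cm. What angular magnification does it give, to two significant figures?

3.3

M = D/f = 25/7.5 = 3.333.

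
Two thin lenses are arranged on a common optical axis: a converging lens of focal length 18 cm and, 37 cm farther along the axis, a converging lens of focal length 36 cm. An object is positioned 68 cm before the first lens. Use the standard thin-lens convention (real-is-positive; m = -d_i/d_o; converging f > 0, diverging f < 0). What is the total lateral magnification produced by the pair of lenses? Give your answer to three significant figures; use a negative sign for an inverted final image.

-0.552

Lens 1: 1/d_i1 = 1/f_1 - 1/d_o1 = 1/18 - 1/68 = 0.04085 cm^-1, so d_i1 = 24.480 cm.
m_1 = -(24.480)/68 = -0.3600.
Object distance for lens 2: d_o2 = 37 - 24.480 = 12.520 cm.
Lens 2: 1/d_i2 = 1/f_2 - 1/d_o2 = 1/36 - 1/(12.520) = -0.05209 cm^-1, so d_i2 = -19.196 cm.
m_2 = -(-19.196)/(12.520) = 1.5332.
Overall magnification: m = m_1 m_2 = -0.5520.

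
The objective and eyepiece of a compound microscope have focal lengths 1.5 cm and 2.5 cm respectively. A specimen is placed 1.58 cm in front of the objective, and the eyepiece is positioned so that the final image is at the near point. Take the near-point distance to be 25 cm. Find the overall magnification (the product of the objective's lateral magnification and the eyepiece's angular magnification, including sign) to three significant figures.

Objective: 1/d_i = 1/f_obj - 1/d_o = 1/1.5 - 1/1.58 = 0.03376 cm^-1, so d_i = 29.625 cm.
m_obj = -d_i/d_o = -29.625/1.58 = -18.750.
Eyepiece angular magnification (image at near point): M_eye = 1 + D/f_e = 1 + 25/2.5 = 11.000.
Overall M = m_obj x M_eye = (-18.750)(11.000) = -206.25.

-206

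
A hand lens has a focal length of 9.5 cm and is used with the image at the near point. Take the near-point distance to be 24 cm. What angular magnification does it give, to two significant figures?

M = 1 + D/f = 1 + 24/9.5 = 3.526.

3.5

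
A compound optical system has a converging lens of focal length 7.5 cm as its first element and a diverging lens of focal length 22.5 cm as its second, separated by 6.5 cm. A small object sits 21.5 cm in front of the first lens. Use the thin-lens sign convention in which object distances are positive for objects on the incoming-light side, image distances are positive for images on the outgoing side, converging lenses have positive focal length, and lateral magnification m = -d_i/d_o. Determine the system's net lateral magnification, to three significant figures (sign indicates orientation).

-0.689

Lens 1: 1/d_i1 = 1/f_1 - 1/d_o1 = 1/7.5 - 1/21.5 = 0.08682 cm^-1, so d_i1 = 11.518 cm.
m_1 = -(11.518)/21.5 = -0.5357.
This image would form 11.518 cm past lens 1, i.e. 5.018 cm beyond lens 2, so it is a virtual object for lens 2: d_o2 = 6.5 - 11.518 = -5.018 cm.
Lens 2: 1/d_i2 = 1/f_2 - 1/d_o2 = 1/(-22.5) - 1/(-5.018) = 0.15484 cm^-1, so d_i2 = 6.458 cm.
m_2 = -(6.458)/(-5.018) = 1.2870.
The system's lateral magnification is m_1 m_2 = (-0.5357)(1.2870) = -0.6895.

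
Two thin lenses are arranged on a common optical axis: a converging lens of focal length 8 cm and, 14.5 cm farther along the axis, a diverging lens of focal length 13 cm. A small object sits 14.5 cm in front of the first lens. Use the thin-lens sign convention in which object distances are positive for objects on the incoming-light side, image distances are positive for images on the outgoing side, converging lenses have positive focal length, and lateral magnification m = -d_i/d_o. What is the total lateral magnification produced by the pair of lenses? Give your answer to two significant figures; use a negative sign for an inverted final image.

-1.7

Lens 1: 1/d_i1 = 1/f_1 - 1/d_o1 = 1/8 - 1/14.5 = 0.05603 cm^-1, so d_i1 = 17.846 cm.
m_1 = -(17.846)/14.5 = -1.2308.
This image would form 17.846 cm past lens 1, i.e. 3.346 cm beyond lens 2, so it is a virtual object for lens 2: d_o2 = 14.5 - 17.846 = -3.346 cm.
Lens 2: 1/d_i2 = 1/f_2 - 1/d_o2 = 1/(-13) - 1/(-3.346) = 0.22193 cm^-1, so d_i2 = 4.506 cm.
m_2 = -(4.506)/(-3.346) = 1.3466.
Total m = m_1 x m_2 = (-1.2308)(1.3466) = -1.6574.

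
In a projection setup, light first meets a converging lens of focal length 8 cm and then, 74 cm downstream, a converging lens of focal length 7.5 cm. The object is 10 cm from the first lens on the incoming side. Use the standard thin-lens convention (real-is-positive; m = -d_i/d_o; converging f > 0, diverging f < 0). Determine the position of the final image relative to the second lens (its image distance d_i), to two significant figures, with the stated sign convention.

9.6 cm

Lens 1: 1/d_i1 = 1/f_1 - 1/d_o1 = 1/8 - 1/10 = 0.02500 cm^-1, so d_i1 = 40.000 cm.
The intermediate image is 40.000 cm to the right of lens 1, so d_o2 = L - d_i1 = 74 - 40.000 = 34.000 cm.
Lens 2: 1/d_i2 = 1/f_2 - 1/d_o2 = 1/7.5 - 1/(34.000) = 0.10392 cm^-1, so d_i2 = 9.623 cm.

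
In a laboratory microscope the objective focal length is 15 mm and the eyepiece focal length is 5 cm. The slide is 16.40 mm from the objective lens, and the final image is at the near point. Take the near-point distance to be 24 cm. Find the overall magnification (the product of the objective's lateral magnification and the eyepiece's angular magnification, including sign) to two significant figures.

Convert to cm: f_obj = 15 mm = 1.5 cm; d_o = 16.40 mm = 1.64 cm.
Objective: 1/d_i = 1/f_obj - 1/d_o = 1/1.5 - 1/1.64 = 0.05691 cm^-1, so d_i = 17.571 cm.
m_obj = -d_i/d_o = -17.571/1.64 = -10.714.
Eyepiece angular magnification (image at near point): M_eye = 1 + D/f_e = 1 + 24/5 = 5.800.
Overall M = m_obj x M_eye = (-10.714)(5.800) = -62.14.

-62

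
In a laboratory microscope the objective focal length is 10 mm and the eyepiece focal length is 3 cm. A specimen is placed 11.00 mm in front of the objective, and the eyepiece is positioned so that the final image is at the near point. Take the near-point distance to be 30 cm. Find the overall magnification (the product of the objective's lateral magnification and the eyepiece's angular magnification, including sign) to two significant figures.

-110

Convert to cm: f_obj = 10 mm = 1 cm; d_o = 11.00 mm = 1.10 cm.
Objective: 1/d_i = 1/f_obj - 1/d_o = 1/1 - 1/1.10 = 0.09091 cm^-1, so d_i = 11.000 cm.
m_obj = -d_i/d_o = -11.000/1.10 = -10.000.
Eyepiece angular magnification (image at near point): M_eye = 1 + D/f_e = 1 + 30/3 = 11.000.
Overall M = m_obj x M_eye = (-10.000)(11.000) = -110.00.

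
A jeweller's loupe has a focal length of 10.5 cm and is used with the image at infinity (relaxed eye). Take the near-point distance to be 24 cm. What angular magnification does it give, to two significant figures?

2.3

M = D/f = 24/10.5 = 2.286.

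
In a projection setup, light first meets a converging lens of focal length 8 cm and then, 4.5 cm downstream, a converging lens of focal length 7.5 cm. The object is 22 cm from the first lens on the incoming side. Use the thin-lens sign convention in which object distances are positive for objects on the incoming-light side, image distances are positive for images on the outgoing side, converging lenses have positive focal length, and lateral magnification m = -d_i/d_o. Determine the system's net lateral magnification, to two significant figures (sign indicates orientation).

Applying the thin-lens equation to the first lens, 1/8 = 1/22 + 1/d_i1, which gives d_i1 = 12.571 cm.
Its lateral magnification is m_1 = -d_i1/d_o1 = -(12.571)/22 = -0.5714.
This image would form 12.571 cm past lens 1, i.e. 8.071 cm beyond lens 2, so it is a virtual object for lens 2: d_o2 = 4.5 - 12.571 = -8.071 cm.
Applying the thin-lens equation again with f_2 = 7.5 cm and d_o2 = -8.071 cm gives d_i2 = 3.888 cm.
m_2 = -(3.888)/(-8.071) = 0.4817.
Total m = m_1 x m_2 = (-0.5714)(0.4817) = -0.2752.

-0.28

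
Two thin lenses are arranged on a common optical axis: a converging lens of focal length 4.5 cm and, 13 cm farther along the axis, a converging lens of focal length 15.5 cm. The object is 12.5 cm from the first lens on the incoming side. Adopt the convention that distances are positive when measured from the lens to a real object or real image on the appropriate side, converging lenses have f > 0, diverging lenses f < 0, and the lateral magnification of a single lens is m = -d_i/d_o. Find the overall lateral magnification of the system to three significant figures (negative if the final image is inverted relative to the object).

-0.915

Applying the thin-lens equation to the first lens, 1/4.5 = 1/12.5 + 1/d_i1, which gives d_i1 = 7.031 cm.
Its lateral magnification is m_1 = -d_i1/d_o1 = -(7.031)/12.5 = -0.5625.
The intermediate image is 7.031 cm to the right of lens 1, so d_o2 = L - d_i1 = 13 - 7.031 = 5.969 cm.
Applying the thin-lens equation again with f_2 = 15.5 cm and d_o2 = 5.969 cm gives d_i2 = -9.707 cm.
m_2 = -(-9.707)/(5.969) = 1.6262.
Overall magnification: m = m_1 m_2 = -0.9148.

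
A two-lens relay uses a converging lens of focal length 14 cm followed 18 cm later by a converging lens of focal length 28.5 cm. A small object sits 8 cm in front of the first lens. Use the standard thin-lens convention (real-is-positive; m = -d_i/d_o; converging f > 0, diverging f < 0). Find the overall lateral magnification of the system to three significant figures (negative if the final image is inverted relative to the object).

Lens 1: 1/d_i1 = 1/f_1 - 1/d_o1 = 1/14 - 1/8 = -0.05357 cm^-1, so d_i1 = -18.667 cm.
m_1 = -(-18.667)/8 = 2.3333.
The intermediate image is virtual, 18.667 cm to the left of lens 1, so d_o2 = L - d_i1 = 18 - (-18.667) = 36.667 cm.
Lens 2: 1/d_i2 = 1/f_2 - 1/d_o2 = 1/28.5 - 1/(36.667) = 0.00781 cm^-1, so d_i2 = 127.959 cm.
m_2 = -(127.959)/(36.667) = -3.4898.
Total m = m_1 x m_2 = (2.3333)(-3.4898) = -8.1429.

-8.14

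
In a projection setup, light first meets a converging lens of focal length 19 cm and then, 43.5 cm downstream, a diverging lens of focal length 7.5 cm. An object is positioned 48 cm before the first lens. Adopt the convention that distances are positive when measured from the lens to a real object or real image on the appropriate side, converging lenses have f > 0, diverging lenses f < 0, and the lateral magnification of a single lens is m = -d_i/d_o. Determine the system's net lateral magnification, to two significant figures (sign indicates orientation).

-0.25

Applying the thin-lens equation to the first lens, 1/19 = 1/48 + 1/d_i1, which gives d_i1 = 31.448 cm.
Its lateral magnification is m_1 = -d_i1/d_o1 = -(31.448)/48 = -0.6552.
Object distance for lens 2: d_o2 = 43.5 - 31.448 = 12.052 cm.
Applying the thin-lens equation again with f_2 = -7.5 cm and d_o2 = 12.052 cm gives d_i2 = -4.623 cm.
m_2 = -(-4.623)/(12.052) = 0.3836.
Overall magnification: m = m_1 m_2 = -0.2513.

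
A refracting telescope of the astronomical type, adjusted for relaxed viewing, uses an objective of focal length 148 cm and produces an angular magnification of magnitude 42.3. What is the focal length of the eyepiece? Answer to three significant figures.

|M| = f_obj/f_eye, so f_eye = f_obj/|M| = 148/42.3 = 3.499 cm.

3.50 cm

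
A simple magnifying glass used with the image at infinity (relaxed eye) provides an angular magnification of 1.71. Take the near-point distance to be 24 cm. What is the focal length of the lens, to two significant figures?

For the image at infinity, M = D/f.
f = D/M = 24/1.71 = 14.035 cm.

14 cm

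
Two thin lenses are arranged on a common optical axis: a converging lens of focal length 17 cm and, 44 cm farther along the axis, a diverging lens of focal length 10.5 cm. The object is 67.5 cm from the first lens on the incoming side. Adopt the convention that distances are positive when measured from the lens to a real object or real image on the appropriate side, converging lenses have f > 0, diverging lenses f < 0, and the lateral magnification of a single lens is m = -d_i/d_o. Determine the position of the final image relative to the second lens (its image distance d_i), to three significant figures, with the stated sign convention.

Applying the thin-lens equation to the first lens, 1/17 = 1/67.5 + 1/d_i1, which gives d_i1 = 22.723 cm.
The intermediate image is 22.723 cm to the right of lens 1, so d_o2 = L - d_i1 = 44 - 22.723 = 21.277 cm.
Applying the thin-lens equation again with f_2 = -10.5 cm and d_o2 = 21.277 cm gives d_i2 = -7.031 cm.

-7.03 cm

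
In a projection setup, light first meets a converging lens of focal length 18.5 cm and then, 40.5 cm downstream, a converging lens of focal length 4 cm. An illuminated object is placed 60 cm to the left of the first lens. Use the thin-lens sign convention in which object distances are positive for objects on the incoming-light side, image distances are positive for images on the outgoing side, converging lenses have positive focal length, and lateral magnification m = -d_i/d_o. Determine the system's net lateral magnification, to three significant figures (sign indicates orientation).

Lens 1: 1/d_i1 = 1/f_1 - 1/d_o1 = 1/18.5 - 1/60 = 0.03739 cm^-1, so d_i1 = 26.747 cm.
m_1 = -(26.747)/60 = -0.4458.
That image sits 13.753 cm in front of the second lens, so d_o2 = 13.753 cm.
Lens 2: 1/d_i2 = 1/f_2 - 1/d_o2 = 1/4 - 1/(13.753) = 0.17729 cm^-1, so d_i2 = 5.641 cm.
m_2 = -(5.641)/(13.753) = -0.4101.
The system's lateral magnification is m_1 m_2 = (-0.4458)(-0.4101) = 0.1828.

0.183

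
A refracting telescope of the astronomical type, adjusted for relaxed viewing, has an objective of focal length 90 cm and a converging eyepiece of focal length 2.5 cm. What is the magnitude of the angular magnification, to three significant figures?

|M| = f_obj/|f_eye| = 90/2.5 = 36.000.

36.0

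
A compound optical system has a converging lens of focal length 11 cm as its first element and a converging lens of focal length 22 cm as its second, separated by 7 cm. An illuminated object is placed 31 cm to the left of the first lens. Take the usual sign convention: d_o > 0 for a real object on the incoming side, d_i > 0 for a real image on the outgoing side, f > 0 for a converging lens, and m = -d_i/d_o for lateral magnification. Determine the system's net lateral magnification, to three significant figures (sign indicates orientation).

First lens: d_i1 = 1/(1/11 - 1/31) = 17.050 cm.
m_1 = -(17.050)/31 = -0.5500.
Since 17.050 cm > 7 cm, the first image lies past the second lens and serves as a virtual object: d_o2 = L - d_i1 = -10.050 cm.
Second lens: d_i2 = 1/(1/22 - 1/(-10.050)) = 6.899 cm.
m_2 = -(6.899)/(-10.050) = 0.6864.
The system's lateral magnification is m_1 m_2 = (-0.5500)(0.6864) = -0.3775.

-0.378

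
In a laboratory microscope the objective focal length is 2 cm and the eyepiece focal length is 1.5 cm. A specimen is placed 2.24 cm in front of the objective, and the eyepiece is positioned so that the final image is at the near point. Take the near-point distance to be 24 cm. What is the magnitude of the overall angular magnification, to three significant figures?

142

Objective: 1/d_i = 1/f_obj - 1/d_o = 1/2 - 1/2.24 = 0.05357 cm^-1, so d_i = 18.667 cm.
m_obj = -d_i/d_o = -18.667/2.24 = -8.333.
Eyepiece angular magnification (image at near point): M_eye = 1 + D/f_e = 1 + 24/1.5 = 17.000.
Overall M = m_obj x M_eye = (-8.333)(17.000) = -141.67.
|M| = 141.67.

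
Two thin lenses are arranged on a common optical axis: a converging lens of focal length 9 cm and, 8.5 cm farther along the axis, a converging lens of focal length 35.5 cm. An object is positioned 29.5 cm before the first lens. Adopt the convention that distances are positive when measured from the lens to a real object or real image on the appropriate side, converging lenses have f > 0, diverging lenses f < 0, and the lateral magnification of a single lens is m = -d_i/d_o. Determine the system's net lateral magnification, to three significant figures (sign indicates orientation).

Applying the thin-lens equation to the first lens, 1/9 = 1/29.5 + 1/d_i1, which gives d_i1 = 12.951 cm.
Its lateral magnification is m_1 = -d_i1/d_o1 = -(12.951)/29.5 = -0.4390.
This image would form 12.951 cm past lens 1, i.e. 4.451 cm beyond lens 2, so it is a virtual object for lens 2: d_o2 = 8.5 - 12.951 = -4.451 cm.
Applying the thin-lens equation again with f_2 = 35.5 cm and d_o2 = -4.451 cm gives d_i2 = 3.955 cm.
m_2 = -(3.955)/(-4.451) = 0.8886.
Total m = m_1 x m_2 = (-0.4390)(0.8886) = -0.3901.

-0.390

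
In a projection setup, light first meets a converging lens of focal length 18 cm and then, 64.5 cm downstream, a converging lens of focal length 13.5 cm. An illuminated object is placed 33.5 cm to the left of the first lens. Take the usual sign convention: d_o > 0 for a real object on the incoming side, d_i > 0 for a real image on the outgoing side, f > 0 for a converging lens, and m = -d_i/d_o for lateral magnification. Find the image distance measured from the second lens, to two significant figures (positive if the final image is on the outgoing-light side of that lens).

29 cm

Applying the thin-lens equation to the first lens, 1/18 = 1/33.5 + 1/d_i1, which gives d_i1 = 38.903 cm.
Object distance for lens 2: d_o2 = 64.5 - 38.903 = 25.597 cm.
Applying the thin-lens equation again with f_2 = 13.5 cm and d_o2 = 25.597 cm gives d_i2 = 28.566 cm.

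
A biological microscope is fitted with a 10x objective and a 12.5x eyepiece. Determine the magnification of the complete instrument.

The overall magnification of a compound microscope is the product of the objective and eyepiece magnifications:
M = M_obj x M_eye = 10 x 12.5 = 125.

125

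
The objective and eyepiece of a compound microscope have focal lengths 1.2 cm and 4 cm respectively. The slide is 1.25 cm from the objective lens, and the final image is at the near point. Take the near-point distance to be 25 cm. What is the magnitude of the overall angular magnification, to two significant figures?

170

Objective: 1/d_i = 1/f_obj - 1/d_o = 1/1.2 - 1/1.25 = 0.03333 cm^-1, so d_i = 30.000 cm.
m_obj = -d_i/d_o = -30.000/1.25 = -24.000.
Eyepiece angular magnification (image at near point): M_eye = 1 + D/f_e = 1 + 25/4 = 7.250.
Overall M = m_obj x M_eye = (-24.000)(7.250) = -174.00.
|M| = 174.00.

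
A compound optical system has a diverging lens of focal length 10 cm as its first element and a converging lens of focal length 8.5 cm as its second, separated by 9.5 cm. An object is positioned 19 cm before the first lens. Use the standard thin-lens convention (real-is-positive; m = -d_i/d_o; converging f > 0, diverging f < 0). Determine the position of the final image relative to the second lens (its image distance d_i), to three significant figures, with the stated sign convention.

18.1 cm

Lens 1: 1/d_i1 = 1/f_1 - 1/d_o1 = 1/(-10) - 1/19 = -0.15263 cm^-1, so d_i1 = -6.552 cm.
The intermediate image is virtual, 6.552 cm to the left of lens 1, so d_o2 = L - d_i1 = 9.5 - (-6.552) = 16.052 cm.
Lens 2: 1/d_i2 = 1/f_2 - 1/d_o2 = 1/8.5 - 1/(16.052) = 0.05535 cm^-1, so d_i2 = 18.067 cm.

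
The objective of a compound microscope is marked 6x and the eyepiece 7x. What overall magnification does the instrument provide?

42

The overall magnification of a compound microscope is the product of the objective and eyepiece magnifications:
M = M_obj x M_eye = 6 x 7 = 42.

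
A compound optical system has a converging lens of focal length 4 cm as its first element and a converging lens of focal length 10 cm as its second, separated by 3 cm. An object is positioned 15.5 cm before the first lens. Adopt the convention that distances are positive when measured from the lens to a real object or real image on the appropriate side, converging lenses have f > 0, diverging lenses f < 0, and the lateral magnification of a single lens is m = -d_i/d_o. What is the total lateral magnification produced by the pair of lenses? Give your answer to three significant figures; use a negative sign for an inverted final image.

-0.281

Lens 1: 1/d_i1 = 1/f_1 - 1/d_o1 = 1/4 - 1/15.5 = 0.18548 cm^-1, so d_i1 = 5.391 cm.
m_1 = -(5.391)/15.5 = -0.3478.
This image would form 5.391 cm past lens 1, i.e. 2.391 cm beyond lens 2, so it is a virtual object for lens 2: d_o2 = 3 - 5.391 = -2.391 cm.
Lens 2: 1/d_i2 = 1/f_2 - 1/d_o2 = 1/10 - 1/(-2.391) = 0.51818 cm^-1, so d_i2 = 1.930 cm.
m_2 = -(1.930)/(-2.391) = 0.8070.
The system's lateral magnification is m_1 m_2 = (-0.3478)(0.8070) = -0.2807.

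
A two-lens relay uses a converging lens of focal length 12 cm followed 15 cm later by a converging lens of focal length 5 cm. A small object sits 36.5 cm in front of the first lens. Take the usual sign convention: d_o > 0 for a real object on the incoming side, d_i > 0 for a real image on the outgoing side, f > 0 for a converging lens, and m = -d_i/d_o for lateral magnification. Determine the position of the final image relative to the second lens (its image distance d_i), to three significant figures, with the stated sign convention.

First lens: d_i1 = 1/(1/12 - 1/36.5) = 17.878 cm.
This image would form 17.878 cm past lens 1, i.e. 2.878 cm beyond lens 2, so it is a virtual object for lens 2: d_o2 = 15 - 17.878 = -2.878 cm.
Second lens: d_i2 = 1/(1/5 - 1/(-2.878)) = 1.826 cm.

1.83 cm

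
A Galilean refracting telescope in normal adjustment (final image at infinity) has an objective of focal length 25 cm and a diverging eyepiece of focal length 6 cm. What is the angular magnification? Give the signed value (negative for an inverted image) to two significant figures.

M = -f_obj/f_eye = -25/(-6) = 4.167.

4.2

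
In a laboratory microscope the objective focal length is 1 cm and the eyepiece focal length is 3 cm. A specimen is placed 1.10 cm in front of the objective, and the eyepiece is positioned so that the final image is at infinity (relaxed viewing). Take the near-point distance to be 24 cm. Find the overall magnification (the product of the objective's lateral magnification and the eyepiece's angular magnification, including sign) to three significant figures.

-80.0

Objective: 1/d_i = 1/f_obj - 1/d_o = 1/1 - 1/1.10 = 0.09091 cm^-1, so d_i = 11.000 cm.
m_obj = -d_i/d_o = -11.000/1.10 = -10.000.
Eyepiece angular magnification (image at infinity): M_eye = D/f_e = 24/3 = 8.000.
Overall M = m_obj x M_eye = (-10.000)(8.000) = -80.00.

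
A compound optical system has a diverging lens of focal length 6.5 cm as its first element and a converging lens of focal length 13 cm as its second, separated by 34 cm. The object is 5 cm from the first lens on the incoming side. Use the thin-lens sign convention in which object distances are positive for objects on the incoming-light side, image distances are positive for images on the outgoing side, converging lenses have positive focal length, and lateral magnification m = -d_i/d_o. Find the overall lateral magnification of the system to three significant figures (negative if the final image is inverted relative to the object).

Lens 1: 1/d_i1 = 1/f_1 - 1/d_o1 = 1/(-6.5) - 1/5 = -0.35385 cm^-1, so d_i1 = -2.826 cm.
m_1 = -(-2.826)/5 = 0.5652.
The intermediate image is virtual, 2.826 cm to the left of lens 1, so d_o2 = L - d_i1 = 34 - (-2.826) = 36.826 cm.
Lens 2: 1/d_i2 = 1/f_2 - 1/d_o2 = 1/13 - 1/(36.826) = 0.04977 cm^-1, so d_i2 = 20.093 cm.
m_2 = -(20.093)/(36.826) = -0.5456.
The system's lateral magnification is m_1 m_2 = (0.5652)(-0.5456) = -0.3084.

-0.308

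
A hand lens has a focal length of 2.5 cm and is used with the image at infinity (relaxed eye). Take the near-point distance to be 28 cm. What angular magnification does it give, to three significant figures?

M = D/f = 28/2.5 = 11.200.

11.2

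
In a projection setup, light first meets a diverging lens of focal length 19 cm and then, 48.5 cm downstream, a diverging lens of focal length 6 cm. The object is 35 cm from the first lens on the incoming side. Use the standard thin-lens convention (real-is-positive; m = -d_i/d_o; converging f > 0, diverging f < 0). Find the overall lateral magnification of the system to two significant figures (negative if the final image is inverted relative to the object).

Applying the thin-lens equation to the first lens, 1/(-19) = 1/35 + 1/d_i1, which gives d_i1 = -12.315 cm.
Its lateral magnification is m_1 = -d_i1/d_o1 = -(-12.315)/35 = 0.3519.
With d_i1 < 0 the first image is virtual and lies on the object side; the object distance for lens 2 is d_o2 = 48.5 - (-12.315) = 60.815 cm.
Applying the thin-lens equation again with f_2 = -6 cm and d_o2 = 60.815 cm gives d_i2 = -5.461 cm.
m_2 = -(-5.461)/(60.815) = 0.0898.
Total m = m_1 x m_2 = (0.3519)(0.0898) = 0.0316.

0.032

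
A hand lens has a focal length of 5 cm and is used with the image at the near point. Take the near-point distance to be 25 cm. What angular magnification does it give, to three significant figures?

6.00

M = 1 + D/f = 1 + 25/5 = 6.000.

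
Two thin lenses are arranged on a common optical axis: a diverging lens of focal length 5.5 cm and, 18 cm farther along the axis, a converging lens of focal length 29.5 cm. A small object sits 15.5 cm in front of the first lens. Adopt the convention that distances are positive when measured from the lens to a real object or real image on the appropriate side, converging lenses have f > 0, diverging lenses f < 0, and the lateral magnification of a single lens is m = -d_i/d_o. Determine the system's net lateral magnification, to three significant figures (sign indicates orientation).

Lens 1: 1/d_i1 = 1/f_1 - 1/d_o1 = 1/(-5.5) - 1/15.5 = -0.24633 cm^-1, so d_i1 = -4.060 cm.
m_1 = -(-4.060)/15.5 = 0.2619.
The intermediate image is virtual, 4.060 cm to the left of lens 1, so d_o2 = L - d_i1 = 18 - (-4.060) = 22.060 cm.
Lens 2: 1/d_i2 = 1/f_2 - 1/d_o2 = 1/29.5 - 1/(22.060) = -0.01143 cm^-1, so d_i2 = -87.462 cm.
m_2 = -(-87.462)/(22.060) = 3.9648.
Overall magnification: m = m_1 m_2 = 1.0384.

1.04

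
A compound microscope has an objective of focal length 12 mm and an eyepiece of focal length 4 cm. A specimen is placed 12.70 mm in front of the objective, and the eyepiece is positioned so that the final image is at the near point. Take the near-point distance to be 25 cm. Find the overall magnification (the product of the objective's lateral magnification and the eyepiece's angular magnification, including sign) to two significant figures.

-120

Convert to cm: f_obj = 12 mm = 1.2 cm; d_o = 12.70 mm = 1.27 cm.
Objective: 1/d_i = 1/f_obj - 1/d_o = 1/1.2 - 1/1.27 = 0.04593 cm^-1, so d_i = 21.771 cm.
m_obj = -d_i/d_o = -21.771/1.27 = -17.143.
Eyepiece angular magnification (image at near point): M_eye = 1 + D/f_e = 1 + 25/4 = 7.250.
Overall M = m_obj x M_eye = (-17.143)(7.250) = -124.29.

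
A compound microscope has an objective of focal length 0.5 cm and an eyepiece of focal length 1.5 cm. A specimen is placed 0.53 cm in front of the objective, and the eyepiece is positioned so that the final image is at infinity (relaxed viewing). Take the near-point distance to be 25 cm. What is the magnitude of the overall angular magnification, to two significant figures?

Objective: 1/d_i = 1/f_obj - 1/d_o = 1/0.5 - 1/0.53 = 0.11321 cm^-1, so d_i = 8.833 cm.
m_obj = -d_i/d_o = -8.833/0.53 = -16.667.
Eyepiece angular magnification (image at infinity): M_eye = D/f_e = 25/1.5 = 16.667.
Overall M = m_obj x M_eye = (-16.667)(16.667) = -277.78.
|M| = 277.78.

280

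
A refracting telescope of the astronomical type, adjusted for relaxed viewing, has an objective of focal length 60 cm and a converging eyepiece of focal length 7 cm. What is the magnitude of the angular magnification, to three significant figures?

8.57

|M| = f_obj/|f_eye| = 60/7 = 8.571.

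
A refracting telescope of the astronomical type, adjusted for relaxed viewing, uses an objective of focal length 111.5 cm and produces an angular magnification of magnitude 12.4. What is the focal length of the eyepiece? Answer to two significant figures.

9.0 cm

|M| = f_obj/f_eye, so f_eye = f_obj/|M| = 111.5/12.4 = 8.992 cm.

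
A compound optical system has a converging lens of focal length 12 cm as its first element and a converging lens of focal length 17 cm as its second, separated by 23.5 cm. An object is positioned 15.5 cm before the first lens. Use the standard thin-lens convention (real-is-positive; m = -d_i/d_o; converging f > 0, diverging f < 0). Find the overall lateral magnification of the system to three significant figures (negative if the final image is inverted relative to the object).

-1.25

Applying the thin-lens equation to the first lens, 1/12 = 1/15.5 + 1/d_i1, which gives d_i1 = 53.143 cm.
Its lateral magnification is m_1 = -d_i1/d_o1 = -(53.143)/15.5 = -3.4286.
This image would form 53.143 cm past lens 1, i.e. 29.643 cm beyond lens 2, so it is a virtual object for lens 2: d_o2 = 23.5 - 53.143 = -29.643 cm.
Applying the thin-lens equation again with f_2 = 17 cm and d_o2 = -29.643 cm gives d_i2 = 10.804 cm.
m_2 = -(10.804)/(-29.643) = 0.3645.
The system's lateral magnification is m_1 m_2 = (-3.4286)(0.3645) = -1.2496.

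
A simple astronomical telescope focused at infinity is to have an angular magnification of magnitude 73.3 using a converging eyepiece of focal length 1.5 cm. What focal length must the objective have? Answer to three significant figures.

|M| = f_obj/|f_eye|, so f_obj = |M| x |f_eye| = 73.3 x 1.5 = 109.950 cm.

110 cm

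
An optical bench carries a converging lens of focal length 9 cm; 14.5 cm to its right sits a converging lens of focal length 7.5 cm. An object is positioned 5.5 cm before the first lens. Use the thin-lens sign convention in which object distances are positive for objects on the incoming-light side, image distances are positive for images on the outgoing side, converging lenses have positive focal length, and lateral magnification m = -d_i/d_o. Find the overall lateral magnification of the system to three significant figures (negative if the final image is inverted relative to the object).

-0.912

First lens: d_i1 = 1/(1/9 - 1/5.5) = -14.143 cm.
m_1 = -(-14.143)/5.5 = 2.5714.
With d_i1 < 0 the first image is virtual and lies on the object side; the object distance for lens 2 is d_o2 = 14.5 - (-14.143) = 28.643 cm.
Second lens: d_i2 = 1/(1/7.5 - 1/(28.643)) = 10.160 cm.
m_2 = -(10.160)/(28.643) = -0.3547.
The system's lateral magnification is m_1 m_2 = (2.5714)(-0.3547) = -0.9122.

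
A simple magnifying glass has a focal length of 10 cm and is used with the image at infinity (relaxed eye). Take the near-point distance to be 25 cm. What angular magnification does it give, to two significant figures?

2.5

M = D/f = 25/10 = 2.500.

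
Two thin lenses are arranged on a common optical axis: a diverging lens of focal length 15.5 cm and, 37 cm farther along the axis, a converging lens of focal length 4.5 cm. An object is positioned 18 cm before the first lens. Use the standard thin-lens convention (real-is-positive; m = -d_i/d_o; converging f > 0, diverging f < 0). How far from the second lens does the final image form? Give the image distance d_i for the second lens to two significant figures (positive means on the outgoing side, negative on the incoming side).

Applying the thin-lens equation to the first lens, 1/(-15.5) = 1/18 + 1/d_i1, which gives d_i1 = -8.328 cm.
The intermediate image is virtual, 8.328 cm to the left of lens 1, so d_o2 = L - d_i1 = 37 - (-8.328) = 45.328 cm.
Applying the thin-lens equation again with f_2 = 4.5 cm and d_o2 = 45.328 cm gives d_i2 = 4.996 cm.

5.0 cm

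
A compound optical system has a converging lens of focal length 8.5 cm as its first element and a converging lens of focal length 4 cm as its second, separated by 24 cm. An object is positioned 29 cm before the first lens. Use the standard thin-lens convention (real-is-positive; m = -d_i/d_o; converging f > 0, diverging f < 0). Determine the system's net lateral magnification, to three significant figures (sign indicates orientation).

First lens: d_i1 = 1/(1/8.5 - 1/29) = 12.024 cm.
m_1 = -(12.024)/29 = -0.4146.
The intermediate image is 12.024 cm to the right of lens 1, so d_o2 = L - d_i1 = 24 - 12.024 = 11.976 cm.
Second lens: d_i2 = 1/(1/4 - 1/(11.976)) = 6.006 cm.
m_2 = -(6.006)/(11.976) = -0.5015.
Overall magnification: m = m_1 m_2 = 0.2080.

0.208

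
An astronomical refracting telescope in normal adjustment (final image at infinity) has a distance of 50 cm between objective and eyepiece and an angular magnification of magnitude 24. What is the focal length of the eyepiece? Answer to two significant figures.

In normal adjustment the tube length equals f_obj + f_eye and |M| = f_obj/f_eye.
So f_obj = 24 f_eye and 24 f_eye + f_eye = 50 cm, giving f_eye = 50/25 = 2.000 cm and f_obj = 48.000 cm.

2.0 cm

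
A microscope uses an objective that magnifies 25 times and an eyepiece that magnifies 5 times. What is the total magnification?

The overall magnification of a compound microscope is the product of the objective and eyepiece magnifications:
M = M_obj x M_eye = 25 x 5 = 125.

125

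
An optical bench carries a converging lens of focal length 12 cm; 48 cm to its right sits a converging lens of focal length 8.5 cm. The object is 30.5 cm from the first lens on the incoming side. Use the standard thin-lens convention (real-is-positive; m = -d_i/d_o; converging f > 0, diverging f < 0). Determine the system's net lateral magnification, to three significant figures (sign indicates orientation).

0.280

First lens: d_i1 = 1/(1/12 - 1/30.5) = 19.784 cm.
m_1 = -(19.784)/30.5 = -0.6486.
That image sits 28.216 cm in front of the second lens, so d_o2 = 28.216 cm.
Second lens: d_i2 = 1/(1/8.5 - 1/(28.216)) = 12.164 cm.
m_2 = -(12.164)/(28.216) = -0.4311.
Total m = m_1 x m_2 = (-0.6486)(-0.4311) = 0.2796.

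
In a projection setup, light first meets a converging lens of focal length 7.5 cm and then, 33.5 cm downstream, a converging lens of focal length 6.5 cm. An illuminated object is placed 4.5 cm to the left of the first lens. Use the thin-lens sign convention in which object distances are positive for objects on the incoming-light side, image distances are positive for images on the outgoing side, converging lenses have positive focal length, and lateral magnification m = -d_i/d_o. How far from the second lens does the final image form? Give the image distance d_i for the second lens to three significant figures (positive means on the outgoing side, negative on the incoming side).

First lens: d_i1 = 1/(1/7.5 - 1/4.5) = -11.250 cm.
The intermediate image is virtual, 11.250 cm to the left of lens 1, so d_o2 = L - d_i1 = 33.5 - (-11.250) = 44.750 cm.
Second lens: d_i2 = 1/(1/6.5 - 1/(44.750)) = 7.605 cm.

7.60 cm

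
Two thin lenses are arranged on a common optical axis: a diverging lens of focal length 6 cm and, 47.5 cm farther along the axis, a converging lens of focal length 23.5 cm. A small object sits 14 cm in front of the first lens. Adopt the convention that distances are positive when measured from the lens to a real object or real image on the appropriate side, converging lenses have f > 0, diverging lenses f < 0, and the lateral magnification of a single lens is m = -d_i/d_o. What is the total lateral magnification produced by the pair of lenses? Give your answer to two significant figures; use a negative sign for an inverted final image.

First lens: d_i1 = 1/(1/(-6) - 1/14) = -4.200 cm.
m_1 = -(-4.200)/14 = 0.3000.
With d_i1 < 0 the first image is virtual and lies on the object side; the object distance for lens 2 is d_o2 = 47.5 - (-4.200) = 51.700 cm.
Second lens: d_i2 = 1/(1/23.5 - 1/(51.700)) = 43.083 cm.
m_2 = -(43.083)/(51.700) = -0.8333.
Total m = m_1 x m_2 = (0.3000)(-0.8333) = -0.2500.

-0.25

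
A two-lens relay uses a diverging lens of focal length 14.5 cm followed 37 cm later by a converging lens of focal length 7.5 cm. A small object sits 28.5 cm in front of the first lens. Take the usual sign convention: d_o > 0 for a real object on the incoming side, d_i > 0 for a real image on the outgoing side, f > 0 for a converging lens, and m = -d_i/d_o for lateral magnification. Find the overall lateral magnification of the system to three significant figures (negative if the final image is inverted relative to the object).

-0.0647

Lens 1: 1/d_i1 = 1/f_1 - 1/d_o1 = 1/(-14.5) - 1/28.5 = -0.10405 cm^-1, so d_i1 = -9.610 cm.
m_1 = -(-9.610)/28.5 = 0.3372.
With d_i1 < 0 the first image is virtual and lies on the object side; the object distance for lens 2 is d_o2 = 37 - (-9.610) = 46.610 cm.
Lens 2: 1/d_i2 = 1/f_2 - 1/d_o2 = 1/7.5 - 1/(46.610) = 0.11188 cm^-1, so d_i2 = 8.938 cm.
m_2 = -(8.938)/(46.610) = -0.1918.
Overall magnification: m = m_1 m_2 = -0.0647.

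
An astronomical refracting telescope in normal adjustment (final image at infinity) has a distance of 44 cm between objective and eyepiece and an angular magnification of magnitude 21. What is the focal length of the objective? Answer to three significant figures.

In normal adjustment the tube length equals f_obj + f_eye and |M| = f_obj/f_eye.
So f_obj = 21 f_eye and 21 f_eye + f_eye = 44 cm, giving f_eye = 44/22 = 2.000 cm and f_obj = 42.000 cm.

42.0 cm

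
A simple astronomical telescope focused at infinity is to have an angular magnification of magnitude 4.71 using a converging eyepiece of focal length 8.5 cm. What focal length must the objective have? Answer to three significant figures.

|M| = f_obj/|f_eye|, so f_obj = |M| x |f_eye| = 4.71 x 8.5 = 40.035 cm.

40.0 cm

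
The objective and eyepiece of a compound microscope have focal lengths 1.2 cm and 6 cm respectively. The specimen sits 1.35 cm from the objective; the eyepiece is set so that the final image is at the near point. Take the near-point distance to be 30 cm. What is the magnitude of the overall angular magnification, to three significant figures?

Objective: 1/d_i = 1/f_obj - 1/d_o = 1/1.2 - 1/1.35 = 0.09259 cm^-1, so d_i = 10.800 cm.
m_obj = -d_i/d_o = -10.800/1.35 = -8.000.
Eyepiece angular magnification (image at near point): M_eye = 1 + D/f_e = 1 + 30/6 = 6.000.
Overall M = m_obj x M_eye = (-8.000)(6.000) = -48.00.
|M| = 48.00.

48.0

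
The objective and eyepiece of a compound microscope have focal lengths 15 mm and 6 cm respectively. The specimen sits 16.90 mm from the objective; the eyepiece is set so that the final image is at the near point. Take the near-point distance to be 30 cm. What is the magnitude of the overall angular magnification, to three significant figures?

Convert to cm: f_obj = 15 mm = 1.5 cm; d_o = 16.90 mm = 1.69 cm.
Objective: 1/d_i = 1/f_obj - 1/d_o = 1/1.5 - 1/1.69 = 0.07495 cm^-1, so d_i = 13.342 cm.
m_obj = -d_i/d_o = -13.342/1.69 = -7.895.
Eyepiece angular magnification (image at near point): M_eye = 1 + D/f_e = 1 + 30/6 = 6.000.
Overall M = m_obj x M_eye = (-7.895)(6.000) = -47.37.
|M| = 47.37.

47.4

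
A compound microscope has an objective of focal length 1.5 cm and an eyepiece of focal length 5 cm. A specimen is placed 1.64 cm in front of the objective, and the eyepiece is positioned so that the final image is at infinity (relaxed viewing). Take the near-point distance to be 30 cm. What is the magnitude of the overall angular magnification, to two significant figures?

Objective: 1/d_i = 1/f_obj - 1/d_o = 1/1.5 - 1/1.64 = 0.05691 cm^-1, so d_i = 17.571 cm.
m_obj = -d_i/d_o = -17.571/1.64 = -10.714.
Eyepiece angular magnification (image at infinity): M_eye = D/f_e = 30/5 = 6.000.
Overall M = m_obj x M_eye = (-10.714)(6.000) = -64.29.
|M| = 64.29.

64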